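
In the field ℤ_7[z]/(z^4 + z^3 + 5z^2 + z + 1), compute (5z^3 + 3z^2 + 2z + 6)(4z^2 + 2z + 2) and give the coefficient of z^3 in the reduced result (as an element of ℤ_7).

Multiply in ℤ_7[z]: (5z^3 + 3z^2 + 2z + 6)·(4z^2 + 2z + 2) = 6z^5 + z^4 + 3z^3 + 6z^2 + 2z + 5.
Reduce using z^4 ≡ 6z^3 + 2z^2 + 6z + 6 (mod z^4 + z^3 + 5z^2 + z + 1).
Reduced: 6z^3 + 4z^2 + z + 3.

6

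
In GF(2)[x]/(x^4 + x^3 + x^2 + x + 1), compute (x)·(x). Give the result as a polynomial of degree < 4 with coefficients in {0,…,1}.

Multiply in GF(2)[x]: (x)·(x) = x^2.
Reduced: x^2.

x^2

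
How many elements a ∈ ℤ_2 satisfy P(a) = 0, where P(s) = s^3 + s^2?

2

Evaluate at each of the 2 elements of ℤ_2:
P(0) = 0 → root; P(1) = 0 → root.
Roots: {0, 1}.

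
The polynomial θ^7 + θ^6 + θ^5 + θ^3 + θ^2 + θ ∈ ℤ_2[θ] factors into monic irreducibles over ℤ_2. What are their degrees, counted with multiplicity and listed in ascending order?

1, 1, 1, 1, 1, 2

Write f(θ) = θ^7 + θ^6 + θ^5 + θ^3 + θ^2 + θ.
Roots in ℤ_2: f(0) = 0 → root; f(1) = 0 → root.
Linear factors from roots: (θ), (θ + 1).
Complete factorization: f(θ) = (θ)·(θ + 1)^4·(θ^2 + θ + 1).
Factor degrees with multiplicity: 1 + 1 + 1 + 1 + 1 + 2 = 7.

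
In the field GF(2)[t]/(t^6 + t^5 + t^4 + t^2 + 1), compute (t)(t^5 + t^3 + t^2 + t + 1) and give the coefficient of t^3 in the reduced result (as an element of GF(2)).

Multiply in GF(2)[t]: (t)·(t^5 + t^3 + t^2 + t + 1) = t^6 + t^4 + t^3 + t^2 + t.
Reduce using t^6 ≡ t^5 + t^4 + t^2 + 1 (mod t^6 + t^5 + t^4 + t^2 + 1).
Reduced: t^5 + t^3 + t + 1.

1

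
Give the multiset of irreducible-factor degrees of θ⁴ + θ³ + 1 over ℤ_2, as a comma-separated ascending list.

Write g(θ) = θ⁴ + θ³ + 1.
Roots in ℤ_2: g(0) = 1; g(1) = 1.
Complete factorization: g(θ) = (θ⁴ + θ³ + 1).
Factor degrees with multiplicity: 4 = 4.

4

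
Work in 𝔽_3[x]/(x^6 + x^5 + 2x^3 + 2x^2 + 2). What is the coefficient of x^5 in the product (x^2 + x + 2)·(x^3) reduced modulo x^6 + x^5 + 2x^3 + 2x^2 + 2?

Multiply in 𝔽_3[x]: (x^2 + x + 2)·(x^3) = x^5 + x^4 + 2x^3.
Reduced: x^5 + x^4 + 2x^3.

1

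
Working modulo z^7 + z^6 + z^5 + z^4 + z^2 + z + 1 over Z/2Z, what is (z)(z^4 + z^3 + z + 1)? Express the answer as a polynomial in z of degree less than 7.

Multiply in Z/2Z[z]: (z)·(z^4 + z^3 + z + 1) = z^5 + z^4 + z^2 + z.
Reduced: z^5 + z^4 + z^2 + z.

z^5 + z^4 + z^2 + z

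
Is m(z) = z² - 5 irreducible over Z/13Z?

Check each element of Z/13Z for a root: m(0)=8, m(1)=9, m(2)=12, m(3)=4, m(4)=11, m(5)=7, m(6)=5, m(7)=5, m(8)=7, m(9)=11, m(10)=4, m(11)=12, m(12)=9.
No roots. A degree-2 polynomial over a field with no linear factor is irreducible.

Yes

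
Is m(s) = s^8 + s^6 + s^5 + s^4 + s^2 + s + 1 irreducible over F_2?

Yes

Check for roots in F_2: m(0) = 1; m(1) = 1.
No roots, so no linear factors.
Monic irreducibles of degree 2 over GF(2): s^2 + s + 1.
None of them divide m (all give nonzero remainder).
Monic irreducibles of degree 3 over GF(2): s^3 + s + 1, s^3 + s^2 + 1.
None of them divide m (all give nonzero remainder).
Monic irreducibles of degree 4 over GF(2): s^4 + s + 1, s^4 + s^3 + 1, s^4 + s^3 + s^2 + s + 1.
None of them divide m (all give nonzero remainder).
No irreducible factor of degree ≤ 4 exists, so m is irreducible over GF(2).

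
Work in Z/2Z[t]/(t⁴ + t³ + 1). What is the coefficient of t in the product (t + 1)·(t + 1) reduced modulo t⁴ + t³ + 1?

Multiply in Z/2Z[t]: (t + 1)·(t + 1) = t² + 1.
Reduced: t² + 1.

0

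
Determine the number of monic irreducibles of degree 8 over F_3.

810

x^(3^8) − x is the product of all monic irreducibles of degree dividing 8; Möbius inversion gives N = (1/8) Σ μ(8/d)·3^d.
Divisors of 8: 1, 2, 4, 8; μ(8/d) for each: 0, 0, -1, 1.
Σ = − 3^4 + 3^8 = 6480.
N = 6480/8 = 810.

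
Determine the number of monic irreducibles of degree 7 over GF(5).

x^(5^7) − x is the product of all monic irreducibles of degree dividing 7; Möbius inversion gives N = (1/7) Σ μ(7/d)·5^d.
Divisors of 7: 1, 7; μ(7/d) for each: -1, 1.
Σ = − 5^1 + 5^7 = 78120.
N = 78120/7 = 11160.

11160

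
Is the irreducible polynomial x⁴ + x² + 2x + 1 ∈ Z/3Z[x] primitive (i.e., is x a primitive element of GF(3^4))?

Write f(x) = x⁴ + x² + 2x + 1.
|GF(3^4)^×| = 3^4 − 1 = 80. Prime factorization: 80 = 2^4·5.
f is primitive ⇔ x has order 80 in GF(3)[x]/(f), i.e. x^(80/q) ≠ 1 for each prime q | 80.
x^(40) mod f = 1
x^(16) mod f = 2x³ + 2.
Since x^(40) = 1, the order of x divides 40 < 80; not primitive.

No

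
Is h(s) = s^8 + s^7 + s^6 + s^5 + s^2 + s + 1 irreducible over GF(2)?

Yes

Check for roots in GF(2): h(0) = 1; h(1) = 1.
No roots, so no linear factors.
Monic irreducibles of degree 2 over GF(2): s^2 + s + 1.
None of them divide h (all give nonzero remainder).
Monic irreducibles of degree 3 over GF(2): s^3 + s + 1, s^3 + s^2 + 1.
None of them divide h (all give nonzero remainder).
Monic irreducibles of degree 4 over GF(2): s^4 + s + 1, s^4 + s^3 + 1, s^4 + s^3 + s^2 + s + 1.
None of them divide h (all give nonzero remainder).
No irreducible factor of degree ≤ 4 exists, so h is irreducible over GF(2).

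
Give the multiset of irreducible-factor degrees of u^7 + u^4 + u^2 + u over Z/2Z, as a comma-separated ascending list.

1, 1, 1, 1, 3

Write f(u) = u^7 + u^4 + u^2 + u.
Roots in Z/2Z: f(0) = 0 → root; f(1) = 0 → root.
Linear factors from roots: (u), (u + 1).
Complete factorization: f(u) = (u)·(u + 1)^3·(u^3 + u^2 + 1).
Factor degrees with multiplicity: 1 + 1 + 1 + 1 + 3 = 7.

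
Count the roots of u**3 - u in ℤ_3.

Write f(u) = u**3 - u.
Evaluate at each of the 3 elements of ℤ_3:
f(0) = 0 → root; f(1) = 0 → root; f(2) = 0 → root.
Roots: {0, 1, 2}.

3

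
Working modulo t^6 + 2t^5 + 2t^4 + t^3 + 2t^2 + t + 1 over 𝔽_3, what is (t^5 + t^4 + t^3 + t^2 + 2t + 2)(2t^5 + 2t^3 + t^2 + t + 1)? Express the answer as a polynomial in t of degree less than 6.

Multiply in 𝔽_3[t]: (t^5 + t^4 + t^3 + t^2 + 2t + 2)·(2t^5 + 2t^3 + t^2 + t + 1) = 2t^10 + 2t^9 + t^8 + 2t^7 + 2t^6 + t^4 + 2t^3 + 2t^2 + t + 2.
Reduce using t^6 ≡ t^5 + t^4 + 2t^3 + t^2 + 2t + 2 (mod t^6 + 2t^5 + 2t^4 + t^3 + 2t^2 + t + 1).
Reduced: 2t^3 + 2t^2 + 2t + 2.

2t^3 + 2t^2 + 2t + 2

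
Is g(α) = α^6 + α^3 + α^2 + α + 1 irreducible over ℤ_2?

Check for roots in ℤ_2: g(0) = 1; g(1) = 1.
No roots, so no linear factors.
Monic irreducibles of degree 2 over GF(2): α^2 + α + 1.
α^2 + α + 1 divides g: g(α) = (α^2 + α + 1)·(α^4 + α^3 + 1).

No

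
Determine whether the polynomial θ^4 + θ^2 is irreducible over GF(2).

Write h(θ) = θ^4 + θ^2.
Check for roots in GF(2): h(0) = 0 → root; h(1) = 0 → root.
h(0) = 0, so (θ) divides h(θ); h is reducible.

No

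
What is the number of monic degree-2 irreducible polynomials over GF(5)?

Gauss's count: N_{5}(2) = (1/2) Σ_{d|2} μ(2/d)·5^d.
Divisors of 2: 1, 2; μ(2/d) for each: -1, 1.
Σ = − 5^1 + 5^2 = 20.
N = 20/2 = 10.

10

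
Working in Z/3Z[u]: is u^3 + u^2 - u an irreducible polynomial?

No

Write g(u) = u^3 + u^2 - u.
Check for roots in Z/3Z: g(0) = 0 → root; g(1) = 1; g(2) = 1.
g(0) = 0, so (u) divides g(u); g is reducible.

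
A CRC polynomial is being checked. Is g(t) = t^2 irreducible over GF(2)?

No

Check for roots in GF(2): g(0) = 0 → root; g(1) = 1.
g(0) = 0, so (t) divides g(t); g is reducible.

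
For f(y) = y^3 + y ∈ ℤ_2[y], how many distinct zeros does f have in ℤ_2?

2

Evaluate at each of the 2 elements of ℤ_2:
f(0) = 0 → root; f(1) = 0 → root.
Roots: {0, 1}.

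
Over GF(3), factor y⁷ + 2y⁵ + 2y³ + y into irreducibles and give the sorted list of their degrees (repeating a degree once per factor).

1, 1, 1, 1, 1, 2

Write h(y) = y⁷ + 2y⁵ + 2y³ + y.
Roots in GF(3): h(0) = 0 → root; h(1) = 0 → root; h(2) = 0 → root.
Linear factors from roots: (y), (y + 2), (y + 1).
Complete factorization: h(y) = (y)·(y + 1)^2·(y + 2)^2·(y² + 1).
Factor degrees with multiplicity: 1 + 1 + 1 + 1 + 1 + 2 = 7.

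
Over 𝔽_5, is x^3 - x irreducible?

No

Write m(x) = x^3 - x.
Check for roots in 𝔽_5: m(0) = 0 → root; m(1) = 0 → root; m(2) = 1; m(3) = 4; m(4) = 0 → root.
m(0) = 0, so (x) divides m(x); m is reducible.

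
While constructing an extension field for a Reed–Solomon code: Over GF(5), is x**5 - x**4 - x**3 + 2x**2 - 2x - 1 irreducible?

Write P(x) = x**5 - x**4 - x**3 + 2x**2 - 2x - 1.
Check for roots in GF(5): P(0) = 4; P(1) = 3; P(2) = 1; P(3) = 1; P(4) = 2.
No roots, so no linear factors.
Degree-2 irreducible divisors: test the 10 monic irreducibles of degree 2 over GF(5).
None of them divide P (all give nonzero remainder).
No irreducible factor of degree ≤ 2 exists, so P is irreducible over GF(5).

Yes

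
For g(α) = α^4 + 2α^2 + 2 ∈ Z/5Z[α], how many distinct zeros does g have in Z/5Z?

2

Evaluate at each of the 5 elements of Z/5Z:
g(0) = 2; g(1) = 0 → root; g(2) = 1; g(3) = 1; g(4) = 0 → root.
Roots: {1, 4}.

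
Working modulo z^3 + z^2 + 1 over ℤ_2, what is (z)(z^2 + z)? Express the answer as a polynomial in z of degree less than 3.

1

Multiply in ℤ_2[z]: (z)·(z^2 + z) = z^3 + z^2.
Reduce using z^3 ≡ z^2 + 1 (mod z^3 + z^2 + 1).
Reduced: 1.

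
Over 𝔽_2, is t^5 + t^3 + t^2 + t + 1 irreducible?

Yes

Write P(t) = t^5 + t^3 + t^2 + t + 1.
Check for roots in 𝔽_2: P(0) = 1; P(1) = 1.
No roots, so no linear factors.
Monic irreducibles of degree 2 over GF(2): t^2 + t + 1.
None of them divide P (all give nonzero remainder).
No irreducible factor of degree ≤ 2 exists, so P is irreducible over GF(2).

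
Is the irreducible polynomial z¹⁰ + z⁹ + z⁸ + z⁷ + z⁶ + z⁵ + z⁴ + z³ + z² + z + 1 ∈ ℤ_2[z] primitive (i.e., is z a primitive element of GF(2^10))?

No

Write f(z) = z¹⁰ + z⁹ + z⁸ + z⁷ + z⁶ + z⁵ + z⁴ + z³ + z² + z + 1.
|GF(2^10)^×| = 2^10 − 1 = 1023. Prime factorization: 1023 = 3·11·31.
f is primitive ⇔ z has order 1023 in GF(2)[z]/(f), i.e. z^(1023/q) ≠ 1 for each prime q | 1023.
z^(341) mod f = 1
z^(93) mod f = z⁵.
z^(33) mod f = 1
Since z^(341) = 1, the order of z divides 341 < 1023; not primitive.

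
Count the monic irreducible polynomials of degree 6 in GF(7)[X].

By the necklace-counting formula, N_7(6) = (1/6) Σ_{d|6} μ(6/d)·7^d.
Divisors of 6: 1, 2, 3, 6; μ(6/d) for each: 1, -1, -1, 1.
Σ = 7^1 − 7^2 − 7^3 + 7^6 = 117264.
N = 117264/6 = 19544.

19544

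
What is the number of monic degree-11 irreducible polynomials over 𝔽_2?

186

x^(2^11) − x is the product of all monic irreducibles of degree dividing 11; Möbius inversion gives N = (1/11) Σ μ(11/d)·2^d.
Divisors of 11: 1, 11; μ(11/d) for each: -1, 1.
Σ = − 2^1 + 2^11 = 2046.
N = 2046/11 = 186.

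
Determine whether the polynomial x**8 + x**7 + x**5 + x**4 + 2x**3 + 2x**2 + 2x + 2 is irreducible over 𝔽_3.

No

Write h(x) = x**8 + x**7 + x**5 + x**4 + 2x**3 + 2x**2 + 2x + 2.
Check for roots in 𝔽_3: h(0) = 2; h(1) = 0 → root; h(2) = 0 → root.
h(1) = 0, so (x − 1) divides h(x); h is reducible.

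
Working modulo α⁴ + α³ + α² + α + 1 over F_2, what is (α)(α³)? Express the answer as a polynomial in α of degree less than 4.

Multiply in F_2[α]: (α)·(α³) = α⁴.
Reduce using α⁴ ≡ α³ + α² + α + 1 (mod α⁴ + α³ + α² + α + 1).
Reduced: α³ + α² + α + 1.

α^3 + α^2 + α + 1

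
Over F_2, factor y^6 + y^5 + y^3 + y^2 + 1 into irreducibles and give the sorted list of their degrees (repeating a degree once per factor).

6

Write f(y) = y^6 + y^5 + y^3 + y^2 + 1.
Roots in F_2: f(0) = 1; f(1) = 1.
Complete factorization: f(y) = (y^6 + y^5 + y^3 + y^2 + 1).
Factor degrees with multiplicity: 6 = 6.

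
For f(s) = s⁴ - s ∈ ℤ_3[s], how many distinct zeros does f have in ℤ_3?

Evaluate at each of the 3 elements of ℤ_3:
f(0) = 0 → root; f(1) = 0 → root; f(2) = 2.
Roots: {0, 1}.

2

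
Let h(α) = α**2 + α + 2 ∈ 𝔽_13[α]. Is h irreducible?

Yes

Check each element of 𝔽_13 for a root: h(0)=2, h(1)=4, h(2)=8, h(3)=1, h(4)=9, h(5)=6, h(6)=5, h(7)=6, h(8)=9, h(9)=1, h(10)=8, h(11)=4, h(12)=2.
No roots. A degree-2 polynomial over a field with no linear factor is irreducible.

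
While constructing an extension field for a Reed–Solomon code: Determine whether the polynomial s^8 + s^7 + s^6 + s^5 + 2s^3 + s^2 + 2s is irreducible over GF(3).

Write P(s) = s^8 + s^7 + s^6 + s^5 + 2s^3 + s^2 + 2s.
Check for roots in GF(3): P(0) = 0 → root; P(1) = 0 → root; P(2) = 0 → root.
P(0) = 0, so (s) divides P(s); P is reducible.

No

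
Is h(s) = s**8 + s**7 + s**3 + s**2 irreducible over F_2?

No

Check for roots in F_2: h(0) = 0 → root; h(1) = 0 → root.
h(0) = 0, so (s) divides h(s); h is reducible.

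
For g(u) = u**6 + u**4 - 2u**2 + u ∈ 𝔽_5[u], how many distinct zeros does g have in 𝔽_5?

Evaluate at each of the 5 elements of 𝔽_5:
g(0) = 0 → root; g(1) = 1; g(2) = 4; g(3) = 0 → root; g(4) = 4.
Roots: {0, 3}.

2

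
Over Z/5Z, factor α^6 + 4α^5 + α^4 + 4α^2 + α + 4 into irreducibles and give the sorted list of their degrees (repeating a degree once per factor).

1, 1, 1, 1, 2

Write g(α) = α^6 + 4α^5 + α^4 + 4α^2 + α + 4.
Roots in Z/5Z: g(0) = 4; g(1) = 0 → root; g(2) = 0 → root; g(3) = 0 → root; g(4) = 0 → root.
Linear factors from roots: (α + 4), (α + 3), (α + 2), (α + 1).
Complete factorization: g(α) = (α + 1)·(α + 2)·(α + 3)·(α + 4)·(α^2 + 4α + 1).
Factor degrees with multiplicity: 1 + 1 + 1 + 1 + 2 = 6.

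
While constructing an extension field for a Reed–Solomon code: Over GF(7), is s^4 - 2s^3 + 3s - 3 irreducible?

Write m(s) = s^4 - 2s^3 + 3s - 3.
Check for roots in GF(7): m(0) = 4; m(1) = 6; m(2) = 3; m(3) = 5; m(4) = 4; m(5) = 2; m(6) = 4.
No roots, so no linear factors.
Degree-2 irreducible divisors: test the 21 monic irreducibles of degree 2 over GF(7).
None of them divide m (all give nonzero remainder).
No irreducible factor of degree ≤ 2 exists, so m is irreducible over GF(7).

Yes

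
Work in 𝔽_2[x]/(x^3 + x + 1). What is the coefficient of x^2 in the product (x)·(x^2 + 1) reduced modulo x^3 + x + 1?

Multiply in 𝔽_2[x]: (x)·(x^2 + 1) = x^3 + x.
Reduce using x^3 ≡ x + 1 (mod x^3 + x + 1).
Reduced: 1.

0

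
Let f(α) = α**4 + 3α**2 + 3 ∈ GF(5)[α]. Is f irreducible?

Yes

Check for roots in GF(5): f(0) = 3; f(1) = 2; f(2) = 1; f(3) = 1; f(4) = 2.
No roots, so no linear factors.
Degree-2 irreducible divisors: test the 10 monic irreducibles of degree 2 over GF(5).
None of them divide f (all give nonzero remainder).
No irreducible factor of degree ≤ 2 exists, so f is irreducible over GF(5).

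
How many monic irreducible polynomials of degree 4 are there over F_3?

By the necklace-counting formula, N_3(4) = (1/4) Σ_{d|4} μ(4/d)·3^d.
Divisors of 4: 1, 2, 4; μ(4/d) for each: 0, -1, 1.
Σ = − 3^2 + 3^4 = 72.
N = 72/4 = 18.

18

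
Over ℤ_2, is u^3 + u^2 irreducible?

Write g(u) = u^3 + u^2.
Check for roots in ℤ_2: g(0) = 0 → root; g(1) = 0 → root.
g(0) = 0, so (u) divides g(u); g is reducible.

No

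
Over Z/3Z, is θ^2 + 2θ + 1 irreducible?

No

Write P(θ) = θ^2 + 2θ + 1.
Check for roots in Z/3Z: P(0) = 1; P(1) = 1; P(2) = 0 → root.
P(2) = 0, so (θ − 2) divides P(θ); P is reducible.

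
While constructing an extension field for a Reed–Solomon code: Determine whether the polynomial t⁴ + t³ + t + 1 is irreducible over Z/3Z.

Write h(t) = t⁴ + t³ + t + 1.
Check for roots in Z/3Z: h(0) = 1; h(1) = 1; h(2) = 0 → root.
h(2) = 0, so (t − 2) divides h(t); h is reducible.

No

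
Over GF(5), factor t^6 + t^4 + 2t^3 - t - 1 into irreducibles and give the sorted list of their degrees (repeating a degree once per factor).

Write g(t) = t^6 + t^4 + 2t^3 - t - 1.
Roots in GF(5): g(0) = 4; g(1) = 2; g(2) = 3; g(3) = 0 → root; g(4) = 0 → root.
Linear factors from roots: (t + 2), (t + 1).
Complete factorization: g(t) = (t + 2)·(t + 1)^3·(t^2 + 2).
Factor degrees with multiplicity: 1 + 1 + 1 + 1 + 2 = 6.

1, 1, 1, 1, 2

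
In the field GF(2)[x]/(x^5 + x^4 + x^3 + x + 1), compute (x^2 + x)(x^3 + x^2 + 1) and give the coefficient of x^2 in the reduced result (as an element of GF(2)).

1

Multiply in GF(2)[x]: (x^2 + x)·(x^3 + x^2 + 1) = x^5 + x^3 + x^2 + x.
Reduce using x^5 ≡ x^4 + x^3 + x + 1 (mod x^5 + x^4 + x^3 + x + 1).
Reduced: x^4 + x^2 + 1.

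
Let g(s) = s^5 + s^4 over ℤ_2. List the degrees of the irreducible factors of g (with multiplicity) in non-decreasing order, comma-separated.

Roots in ℤ_2: g(0) = 0 → root; g(1) = 0 → root.
Linear factors from roots: (s), (s + 1).
Complete factorization: g(s) = (s + 1)·(s)^4.
Factor degrees with multiplicity: 1 + 1 + 1 + 1 + 1 = 5.

1, 1, 1, 1, 1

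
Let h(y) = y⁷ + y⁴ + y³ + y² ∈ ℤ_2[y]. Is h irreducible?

No

Check for roots in ℤ_2: h(0) = 0 → root; h(1) = 0 → root.
h(0) = 0, so (y) divides h(y); h is reducible.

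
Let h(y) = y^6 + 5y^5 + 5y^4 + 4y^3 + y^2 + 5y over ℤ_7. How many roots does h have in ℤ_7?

Evaluate at each of the 7 elements of ℤ_7:
h(0) = 0 → root; h(1) = 0 → root; h(2) = 0 → root; h(3) = 3; h(4) = 1; h(5) = 2; h(6) = 0 → root.
Roots: {0, 1, 2, 6}.

4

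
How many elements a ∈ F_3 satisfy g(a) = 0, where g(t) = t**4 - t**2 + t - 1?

1

Evaluate at each of the 3 elements of F_3:
g(0) = 2; g(1) = 0 → root; g(2) = 1.
Roots: {1}.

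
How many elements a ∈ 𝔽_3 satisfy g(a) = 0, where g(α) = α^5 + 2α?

3

Evaluate at each of the 3 elements of 𝔽_3:
g(0) = 0 → root; g(1) = 0 → root; g(2) = 0 → root.
Roots: {0, 1, 2}.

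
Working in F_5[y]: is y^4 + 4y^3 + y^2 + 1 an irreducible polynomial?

Yes

Write h(y) = y^4 + 4y^3 + y^2 + 1.
Check for roots in F_5: h(0) = 1; h(1) = 2; h(2) = 3; h(3) = 4; h(4) = 4.
No roots, so no linear factors.
Degree-2 irreducible divisors: test the 10 monic irreducibles of degree 2 over GF(5).
None of them divide h (all give nonzero remainder).
No irreducible factor of degree ≤ 2 exists, so h is irreducible over GF(5).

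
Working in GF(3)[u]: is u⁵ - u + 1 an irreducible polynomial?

Write m(u) = u⁵ - u + 1.
Check for roots in GF(3): m(0) = 1; m(1) = 1; m(2) = 1.
No roots, so no linear factors.
Monic irreducibles of degree 2 over GF(3): u² + 1, u² + u - 1, u² - u - 1.
None of them divide m (all give nonzero remainder).
No irreducible factor of degree ≤ 2 exists, so m is irreducible over GF(3).

Yes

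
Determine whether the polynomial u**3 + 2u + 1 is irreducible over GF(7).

Write h(u) = u**3 + 2u + 1.
Check for roots in GF(7): h(0) = 1; h(1) = 4; h(2) = 6; h(3) = 6; h(4) = 3; h(5) = 3; h(6) = 5.
No roots. A degree-3 polynomial over a field with no linear factor is irreducible.

Yes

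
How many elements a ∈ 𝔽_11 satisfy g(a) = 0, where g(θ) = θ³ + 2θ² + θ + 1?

1

Evaluate at each of the 11 elements of 𝔽_11:
g(0) = 1; g(1) = 5; g(2) = 8; g(3) = 5; g(4) = 2; g(5) = 5; g(6) = 9; g(7) = 9; g(8) = 0 → root; g(9) = 10; g(10) = 1.
Roots: {8}.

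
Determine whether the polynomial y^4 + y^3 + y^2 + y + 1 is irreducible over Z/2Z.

Yes

Write h(y) = y^4 + y^3 + y^2 + y + 1.
Check for roots in Z/2Z: h(0) = 1; h(1) = 1.
No roots, so no linear factors.
Monic irreducibles of degree 2 over GF(2): y^2 + y + 1.
None of them divide h (all give nonzero remainder).
No irreducible factor of degree ≤ 2 exists, so h is irreducible over GF(2).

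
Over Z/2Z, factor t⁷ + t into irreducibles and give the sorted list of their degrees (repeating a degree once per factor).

Write h(t) = t⁷ + t.
Roots in Z/2Z: h(0) = 0 → root; h(1) = 0 → root.
Linear factors from roots: (t), (t + 1).
Complete factorization: h(t) = (t)·(t + 1)^2·(t² + t + 1)^2.
Factor degrees with multiplicity: 1 + 1 + 1 + 2 + 2 = 7.

1, 1, 1, 2, 2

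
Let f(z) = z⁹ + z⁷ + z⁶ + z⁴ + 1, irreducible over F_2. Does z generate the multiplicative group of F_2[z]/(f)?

Yes

|GF(2^9)^×| = 2^9 − 1 = 511. Prime factorization: 511 = 7·73.
f is primitive ⇔ z has order 511 in GF(2)[z]/(f), i.e. z^(511/q) ≠ 1 for each prime q | 511.
z^(73) mod f = z⁸ + z⁷ + z⁵ + z² + z + 1.
z^(7) mod f = z⁷.
None equal 1, so z has full order 511; f is primitive.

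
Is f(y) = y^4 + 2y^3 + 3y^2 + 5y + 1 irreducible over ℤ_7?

Yes

Check for roots in ℤ_7: f(0) = 1; f(1) = 5; f(2) = 6; f(3) = 3; f(4) = 5; f(5) = 3; f(6) = 5.
No roots, so no linear factors.
Degree-2 irreducible divisors: test the 21 monic irreducibles of degree 2 over GF(7).
None of them divide f (all give nonzero remainder).
No irreducible factor of degree ≤ 2 exists, so f is irreducible over GF(7).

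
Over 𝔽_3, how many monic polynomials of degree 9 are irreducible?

The number of monic irreducibles of degree 9 over GF(3) is (1/9)·Σ_{d∣9} μ(9/d) 3^d.
Divisors of 9: 1, 3, 9; μ(9/d) for each: 0, -1, 1.
Σ = − 3^3 + 3^9 = 19656.
N = 19656/9 = 2184.

2184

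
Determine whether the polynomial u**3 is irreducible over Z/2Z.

No

Write f(u) = u**3.
Check for roots in Z/2Z: f(0) = 0 → root; f(1) = 1.
f(0) = 0, so (u) divides f(u); f is reducible.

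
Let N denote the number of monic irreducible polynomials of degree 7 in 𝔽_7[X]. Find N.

By the necklace-counting formula, N_7(7) = (1/7) Σ_{d|7} μ(7/d)·7^d.
Divisors of 7: 1, 7; μ(7/d) for each: -1, 1.
Σ = − 7^1 + 7^7 = 823536.
N = 823536/7 = 117648.

117648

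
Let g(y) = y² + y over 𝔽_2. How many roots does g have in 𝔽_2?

2

Evaluate at each of the 2 elements of 𝔽_2:
g(0) = 0 → root; g(1) = 0 → root.
Roots: {0, 1}.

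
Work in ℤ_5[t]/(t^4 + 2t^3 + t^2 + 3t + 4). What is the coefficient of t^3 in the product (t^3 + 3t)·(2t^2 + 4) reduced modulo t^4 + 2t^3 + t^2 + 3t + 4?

Multiply in ℤ_5[t]: (t^3 + 3t)·(2t^2 + 4) = 2t^5 + 2t.
Reduce using t^4 ≡ 3t^3 + 4t^2 + 2t + 1 (mod t^4 + 2t^3 + t^2 + 3t + 4).
Reduced: t^3 + 3t^2 + t + 1.

1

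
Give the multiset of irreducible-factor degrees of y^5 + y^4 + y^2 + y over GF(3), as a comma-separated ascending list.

1, 1, 1, 1, 1

Write f(y) = y^5 + y^4 + y^2 + y.
Roots in GF(3): f(0) = 0 → root; f(1) = 1; f(2) = 0 → root.
Linear factors from roots: (y), (y + 1).
Complete factorization: f(y) = (y)·(y + 1)^4.
Factor degrees with multiplicity: 1 + 1 + 1 + 1 + 1 = 5.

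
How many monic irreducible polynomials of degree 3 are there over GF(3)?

8

By the necklace-counting formula, N_3(3) = (1/3) Σ_{d|3} μ(3/d)·3^d.
Divisors of 3: 1, 3; μ(3/d) for each: -1, 1.
Σ = − 3^1 + 3^3 = 24.
N = 24/3 = 8.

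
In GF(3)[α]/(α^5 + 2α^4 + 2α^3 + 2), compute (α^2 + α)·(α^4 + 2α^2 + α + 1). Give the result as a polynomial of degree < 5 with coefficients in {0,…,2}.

Multiply in GF(3)[α]: (α^2 + α)·(α^4 + 2α^2 + α + 1) = α^6 + α^5 + 2α^4 + 2α^2 + α.
Reduce using α^5 ≡ α^4 + α^3 + 1 (mod α^5 + 2α^4 + 2α^3 + 2).
Reduced: 2α^4 + 2α^3 + 2α^2 + 2α + 2.

2α^4 + 2α^3 + 2α^2 + 2α + 2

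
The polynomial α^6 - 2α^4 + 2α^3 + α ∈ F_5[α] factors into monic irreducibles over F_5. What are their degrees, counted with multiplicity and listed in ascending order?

Write h(α) = α^6 - 2α^4 + 2α^3 + α.
Roots in F_5: h(0) = 0 → root; h(1) = 2; h(2) = 0 → root; h(3) = 4; h(4) = 1.
Linear factors from roots: (α), (α - 2).
Complete factorization: h(α) = (α)·(α - 2)·(α^2 - 2)·(α^2 + 2α - 1).
Factor degrees with multiplicity: 1 + 1 + 2 + 2 = 6.

1, 1, 2, 2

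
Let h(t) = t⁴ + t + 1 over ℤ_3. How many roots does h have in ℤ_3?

1

Evaluate at each of the 3 elements of ℤ_3:
h(0) = 1; h(1) = 0 → root; h(2) = 1.
Roots: {1}.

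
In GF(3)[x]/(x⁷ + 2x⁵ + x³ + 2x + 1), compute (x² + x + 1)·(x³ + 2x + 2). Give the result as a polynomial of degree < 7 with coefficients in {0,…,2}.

Multiply in GF(3)[x]: (x² + x + 1)·(x³ + 2x + 2) = x⁵ + x⁴ + x² + x + 2.
Reduced: x⁵ + x⁴ + x² + x + 2.

x^5 + x^4 + x^2 + x + 2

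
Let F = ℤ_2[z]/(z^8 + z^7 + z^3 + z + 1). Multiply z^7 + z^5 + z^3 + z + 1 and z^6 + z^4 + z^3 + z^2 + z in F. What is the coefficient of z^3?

1

Multiply in ℤ_2[z]: (z^7 + z^5 + z^3 + z + 1)·(z^6 + z^4 + z^3 + z^2 + z) = z^13 + z^10 + z^9 + z^7 + z^6 + z^4 + z.
Reduce using z^8 ≡ z^7 + z^3 + z + 1 (mod z^8 + z^7 + z^3 + z + 1).
Reduced: z^6 + z^3 + z^2.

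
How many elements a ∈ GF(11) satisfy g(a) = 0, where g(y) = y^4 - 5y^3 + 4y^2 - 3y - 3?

Evaluate at each of the 11 elements of GF(11):
g(0) = 8; g(1) = 5; g(2) = 5; g(3) = 3; g(4) = 7; g(5) = 5; g(6) = 9; g(7) = 0 → root; g(8) = 5; g(9) = 9; g(10) = 10.
Roots: {7}.

1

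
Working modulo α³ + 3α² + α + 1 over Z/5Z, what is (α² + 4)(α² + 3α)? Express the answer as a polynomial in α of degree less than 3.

3α^2 + α

Multiply in Z/5Z[α]: (α² + 4)·(α² + 3α) = α⁴ + 3α³ + 4α² + 2α.
Reduce using α³ ≡ 2α² + 4α + 4 (mod α³ + 3α² + α + 1).
Reduced: 3α² + α.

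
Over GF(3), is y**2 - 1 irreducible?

Write P(y) = y**2 - 1.
Check for roots in GF(3): P(0) = 2; P(1) = 0 → root; P(2) = 0 → root.
P(1) = 0, so (y − 1) divides P(y); P is reducible.

No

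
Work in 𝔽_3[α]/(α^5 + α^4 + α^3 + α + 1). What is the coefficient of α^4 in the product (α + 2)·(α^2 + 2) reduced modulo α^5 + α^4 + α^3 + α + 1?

Multiply in 𝔽_3[α]: (α + 2)·(α^2 + 2) = α^3 + 2α^2 + 2α + 1.
Reduced: α^3 + 2α^2 + 2α + 1.

0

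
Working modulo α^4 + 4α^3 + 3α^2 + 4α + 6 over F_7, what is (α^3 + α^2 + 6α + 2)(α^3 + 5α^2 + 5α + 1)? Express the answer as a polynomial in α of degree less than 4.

Multiply in F_7[α]: (α^3 + α^2 + 6α + 2)·(α^3 + 5α^2 + 5α + 1) = α^6 + 6α^5 + 2α^4 + 3α^3 + 6α^2 + 2α + 2.
Reduce using α^4 ≡ 3α^3 + 4α^2 + 3α + 1 (mod α^4 + 4α^3 + 3α^2 + 4α + 6).
Reduced: α^3 + 5α^2 + 5α.

α^3 + 5α^2 + 5α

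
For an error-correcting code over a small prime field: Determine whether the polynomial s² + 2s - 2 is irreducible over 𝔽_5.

Write m(s) = s² + 2s - 2.
Check for roots in 𝔽_5: m(0) = 3; m(1) = 1; m(2) = 1; m(3) = 3; m(4) = 2.
No roots. A degree-2 polynomial over a field with no linear factor is irreducible.

Yes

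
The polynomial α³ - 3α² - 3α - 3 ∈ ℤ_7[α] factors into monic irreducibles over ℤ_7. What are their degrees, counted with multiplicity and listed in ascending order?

3

Write f(α) = α³ - 3α² - 3α - 3.
Complete factorization: f(α) = (α³ - 3α² - 3α - 3).
Factor degrees with multiplicity: 3 = 3.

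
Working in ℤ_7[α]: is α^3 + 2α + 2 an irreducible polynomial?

Write m(α) = α^3 + 2α + 2.
Check for roots in ℤ_7: m(0) = 2; m(1) = 5; m(2) = 0 → root; m(3) = 0 → root; m(4) = 4; m(5) = 4; m(6) = 6.
m(2) = 0, so (α − 2) divides m(α); m is reducible.

No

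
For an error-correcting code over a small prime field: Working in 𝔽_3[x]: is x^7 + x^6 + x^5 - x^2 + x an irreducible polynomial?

No

Write P(x) = x^7 + x^6 + x^5 - x^2 + x.
Check for roots in 𝔽_3: P(0) = 0 → root; P(1) = 0 → root; P(2) = 0 → root.
P(0) = 0, so (x) divides P(x); P is reducible.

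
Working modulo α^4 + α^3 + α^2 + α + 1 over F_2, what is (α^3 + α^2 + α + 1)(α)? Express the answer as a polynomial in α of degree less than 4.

1

Multiply in F_2[α]: (α^3 + α^2 + α + 1)·(α) = α^4 + α^3 + α^2 + α.
Reduce using α^4 ≡ α^3 + α^2 + α + 1 (mod α^4 + α^3 + α^2 + α + 1).
Reduced: 1.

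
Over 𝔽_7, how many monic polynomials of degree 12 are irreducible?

1153430600

x^(7^12) − x is the product of all monic irreducibles of degree dividing 12; Möbius inversion gives N = (1/12) Σ μ(12/d)·7^d.
Divisors of 12: 1, 2, 3, 4, 6, 12; μ(12/d) for each: 0, 1, 0, -1, -1, 1.
Σ = 7^2 − 7^4 − 7^6 + 7^12 = 13841167200.
N = 13841167200/12 = 1153430600.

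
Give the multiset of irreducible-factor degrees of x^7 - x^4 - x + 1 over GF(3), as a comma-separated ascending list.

1, 1, 2, 3

Write h(x) = x^7 - x^4 - x + 1.
Roots in GF(3): h(0) = 1; h(1) = 0 → root; h(2) = 0 → root.
Linear factors from roots: (x - 1), (x + 1).
Complete factorization: h(x) = (x + 1)·(x - 1)·(x^2 + x - 1)·(x^3 - x^2 + 1).
Factor degrees with multiplicity: 1 + 1 + 2 + 3 = 7.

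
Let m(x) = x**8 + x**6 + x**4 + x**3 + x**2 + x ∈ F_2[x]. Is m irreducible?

No

Check for roots in F_2: m(0) = 0 → root; m(1) = 0 → root.
m(0) = 0, so (x) divides m(x); m is reducible.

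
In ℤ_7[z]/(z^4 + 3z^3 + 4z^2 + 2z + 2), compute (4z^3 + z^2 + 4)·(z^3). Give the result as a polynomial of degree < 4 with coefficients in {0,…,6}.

Multiply in ℤ_7[z]: (4z^3 + z^2 + 4)·(z^3) = 4z^6 + z^5 + 4z^3.
Reduce using z^4 ≡ 4z^3 + 3z^2 + 5z + 5 (mod z^4 + 3z^3 + 4z^2 + 2z + 2).
Reduced: 3z^3 + 2z^2 + 2z + 1.

3z^3 + 2z^2 + 2z + 1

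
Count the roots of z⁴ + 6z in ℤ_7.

4

Write h(z) = z⁴ + 6z.
Evaluate at each of the 7 elements of ℤ_7:
h(0) = 0 → root; h(1) = 0 → root; h(2) = 0 → root; h(3) = 1; h(4) = 0 → root; h(5) = 4; h(6) = 2.
Roots: {0, 1, 2, 4}.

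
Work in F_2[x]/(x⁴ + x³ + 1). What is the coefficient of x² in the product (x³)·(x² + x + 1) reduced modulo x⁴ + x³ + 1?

0

Multiply in F_2[x]: (x³)·(x² + x + 1) = x⁵ + x⁴ + x³.
Reduce using x⁴ ≡ x³ + 1 (mod x⁴ + x³ + 1).
Reduced: x³ + x.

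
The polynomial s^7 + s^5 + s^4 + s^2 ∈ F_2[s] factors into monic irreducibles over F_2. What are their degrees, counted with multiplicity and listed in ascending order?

1, 1, 1, 1, 1, 2

Write g(s) = s^7 + s^5 + s^4 + s^2.
Roots in F_2: g(0) = 0 → root; g(1) = 0 → root.
Linear factors from roots: (s), (s + 1).
Complete factorization: g(s) = (s)^2·(s + 1)^3·(s^2 + s + 1).
Factor degrees with multiplicity: 1 + 1 + 1 + 1 + 1 + 2 = 7.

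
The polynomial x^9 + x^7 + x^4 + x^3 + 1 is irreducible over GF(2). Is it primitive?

No

Write f(x) = x^9 + x^7 + x^4 + x^3 + 1.
|GF(2^9)^×| = 2^9 − 1 = 511. Prime factorization: 511 = 7·73.
f is primitive ⇔ x has order 511 in GF(2)[x]/(f), i.e. x^(511/q) ≠ 1 for each prime q | 511.
x^(73) mod f = 1
x^(7) mod f = x^7.
Since x^(73) = 1, the order of x divides 73 < 511; not primitive.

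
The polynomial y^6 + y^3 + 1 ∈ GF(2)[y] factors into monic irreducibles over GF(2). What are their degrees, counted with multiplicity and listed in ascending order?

6

Write h(y) = y^6 + y^3 + 1.
Roots in GF(2): h(0) = 1; h(1) = 1.
Complete factorization: h(y) = (y^6 + y^3 + 1).
Factor degrees with multiplicity: 6 = 6.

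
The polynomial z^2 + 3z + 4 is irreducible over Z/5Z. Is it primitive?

Write f(z) = z^2 + 3z + 4.
|GF(5^2)^×| = 5^2 − 1 = 24. Prime factorization: 24 = 2^3·3.
f is primitive ⇔ z has order 24 in GF(5)[z]/(f), i.e. z^(24/q) ≠ 1 for each prime q | 24.
z^(12) mod f = 1
z^(8) mod f = 3z + 4.
Since z^(12) = 1, the order of z divides 12 < 24; not primitive.

No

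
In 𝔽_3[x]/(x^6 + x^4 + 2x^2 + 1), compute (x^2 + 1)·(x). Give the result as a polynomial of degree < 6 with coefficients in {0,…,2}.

x^3 + x

Multiply in 𝔽_3[x]: (x^2 + 1)·(x) = x^3 + x.
Reduced: x^3 + x.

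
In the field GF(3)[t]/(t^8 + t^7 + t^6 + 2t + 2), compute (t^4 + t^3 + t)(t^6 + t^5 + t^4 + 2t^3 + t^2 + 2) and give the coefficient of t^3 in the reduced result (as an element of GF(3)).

1

Multiply in GF(3)[t]: (t^4 + t^3 + t)·(t^6 + t^5 + t^4 + 2t^3 + t^2 + 2) = t^10 + 2t^9 + 2t^8 + t^7 + t^6 + 2t^5 + t^4 + 2t.
Reduce using t^8 ≡ 2t^7 + 2t^6 + t + 1 (mod t^8 + t^7 + t^6 + 2t + 2).
Reduced: t^6 + 2t^5 + t^4 + t^3 + 2t^2.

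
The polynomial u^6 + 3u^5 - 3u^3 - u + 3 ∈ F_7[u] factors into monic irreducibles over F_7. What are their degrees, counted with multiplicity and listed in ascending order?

2, 4

Write g(u) = u^6 + 3u^5 - 3u^3 - u + 3.
Complete factorization: g(u) = (u^2 + 2u - 2)·(u^4 + u^3 - u + 2).
Factor degrees with multiplicity: 2 + 4 = 6.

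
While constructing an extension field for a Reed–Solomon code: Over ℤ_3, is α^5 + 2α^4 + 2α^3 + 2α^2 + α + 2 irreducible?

Yes

Write P(α) = α^5 + 2α^4 + 2α^3 + 2α^2 + α + 2.
Check for roots in ℤ_3: P(0) = 2; P(1) = 1; P(2) = 2.
No roots, so no linear factors.
Monic irreducibles of degree 2 over GF(3): α^2 + 1, α^2 + α + 2, α^2 + 2α + 2.
None of them divide P (all give nonzero remainder).
No irreducible factor of degree ≤ 2 exists, so P is irreducible over GF(3).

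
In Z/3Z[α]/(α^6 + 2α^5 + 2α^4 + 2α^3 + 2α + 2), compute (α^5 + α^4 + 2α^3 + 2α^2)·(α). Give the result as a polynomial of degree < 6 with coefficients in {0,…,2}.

Multiply in Z/3Z[α]: (α^5 + α^4 + 2α^3 + 2α^2)·(α) = α^6 + α^5 + 2α^4 + 2α^3.
Reduce using α^6 ≡ α^5 + α^4 + α^3 + α + 1 (mod α^6 + 2α^5 + 2α^4 + 2α^3 + 2α + 2).
Reduced: 2α^5 + α + 1.

2α^5 + α + 1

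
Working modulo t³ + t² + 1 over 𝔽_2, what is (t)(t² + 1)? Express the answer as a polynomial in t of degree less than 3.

Multiply in 𝔽_2[t]: (t)·(t² + 1) = t³ + t.
Reduce using t³ ≡ t² + 1 (mod t³ + t² + 1).
Reduced: t² + t + 1.

t^2 + t + 1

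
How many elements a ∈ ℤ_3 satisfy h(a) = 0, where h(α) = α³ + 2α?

Evaluate at each of the 3 elements of ℤ_3:
h(0) = 0 → root; h(1) = 0 → root; h(2) = 0 → root.
Roots: {0, 1, 2}.

3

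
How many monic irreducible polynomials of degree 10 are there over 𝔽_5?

x^(5^10) − x is the product of all monic irreducibles of degree dividing 10; Möbius inversion gives N = (1/10) Σ μ(10/d)·5^d.
Divisors of 10: 1, 2, 5, 10; μ(10/d) for each: 1, -1, -1, 1.
Σ = 5^1 − 5^2 − 5^5 + 5^10 = 9762480.
N = 9762480/10 = 976248.

976248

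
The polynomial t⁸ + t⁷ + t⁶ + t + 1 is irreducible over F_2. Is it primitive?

Write f(t) = t⁸ + t⁷ + t⁶ + t + 1.
|GF(2^8)^×| = 2^8 − 1 = 255. Prime factorization: 255 = 3·5·17.
f is primitive ⇔ t has order 255 in GF(2)[t]/(f), i.e. t^(255/q) ≠ 1 for each prime q | 255.
t^(85) mod f = t⁷ + t⁵ + t³ + t².
t^(51) mod f = t⁷ + t⁴ + t + 1.
t^(15) mod f = t⁷ + t⁶ + t⁵ + t³ + t² + t.
None equal 1, so t has full order 255; f is primitive.

Yes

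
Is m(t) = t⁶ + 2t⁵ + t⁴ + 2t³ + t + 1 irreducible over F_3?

Yes

Check for roots in F_3: m(0) = 1; m(1) = 2; m(2) = 1.
No roots, so no linear factors.
Monic irreducibles of degree 2 over GF(3): t² + 1, t² + t + 2, t² + 2t + 2.
None of them divide m (all give nonzero remainder).
Degree-3 irreducible divisors: test the 8 monic irreducibles of degree 3 over GF(3).
None of them divide m (all give nonzero remainder).
No irreducible factor of degree ≤ 3 exists, so m is irreducible over GF(3).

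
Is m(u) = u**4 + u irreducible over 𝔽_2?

Check for roots in 𝔽_2: m(0) = 0 → root; m(1) = 0 → root.
m(0) = 0, so (u) divides m(u); m is reducible.

No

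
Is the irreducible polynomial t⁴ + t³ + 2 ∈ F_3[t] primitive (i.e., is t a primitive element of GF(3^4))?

Write f(t) = t⁴ + t³ + 2.
|GF(3^4)^×| = 3^4 − 1 = 80. Prime factorization: 80 = 2^4·5.
f is primitive ⇔ t has order 80 in GF(3)[t]/(f), i.e. t^(80/q) ≠ 1 for each prime q | 80.
t^(40) mod f = 2.
t^(16) mod f = 2t² + 2t + 2.
None equal 1, so t has full order 80; f is primitive.

Yes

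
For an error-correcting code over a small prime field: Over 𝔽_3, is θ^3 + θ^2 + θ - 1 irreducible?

Yes

Write g(θ) = θ^3 + θ^2 + θ - 1.
Check for roots in 𝔽_3: g(0) = 2; g(1) = 2; g(2) = 1.
No roots. A degree-3 polynomial over a field with no linear factor is irreducible.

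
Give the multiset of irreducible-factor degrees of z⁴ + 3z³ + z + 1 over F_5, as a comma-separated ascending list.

Write f(z) = z⁴ + 3z³ + z + 1.
Roots in F_5: f(0) = 1; f(1) = 1; f(2) = 3; f(3) = 1; f(4) = 3.
Complete factorization: f(z) = (z² + 2)·(z² + 3z + 3).
Factor degrees with multiplicity: 2 + 2 = 4.

2, 2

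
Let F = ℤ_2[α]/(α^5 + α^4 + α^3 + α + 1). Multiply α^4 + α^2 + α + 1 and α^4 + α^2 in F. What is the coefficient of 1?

Multiply in ℤ_2[α]: (α^4 + α^2 + α + 1)·(α^4 + α^2) = α^8 + α^5 + α^3 + α^2.
Reduce using α^5 ≡ α^4 + α^3 + α + 1 (mod α^5 + α^4 + α^3 + α + 1).
Reduced: α^4 + α^3.

0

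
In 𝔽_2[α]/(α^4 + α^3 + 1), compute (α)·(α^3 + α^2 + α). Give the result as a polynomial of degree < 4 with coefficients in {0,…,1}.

Multiply in 𝔽_2[α]: (α)·(α^3 + α^2 + α) = α^4 + α^3 + α^2.
Reduce using α^4 ≡ α^3 + 1 (mod α^4 + α^3 + 1).
Reduced: α^2 + 1.

α^2 + 1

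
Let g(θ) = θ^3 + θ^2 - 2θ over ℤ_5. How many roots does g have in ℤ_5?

Evaluate at each of the 5 elements of ℤ_5:
g(0) = 0 → root; g(1) = 0 → root; g(2) = 3; g(3) = 0 → root; g(4) = 2.
Roots: {0, 1, 3}.

3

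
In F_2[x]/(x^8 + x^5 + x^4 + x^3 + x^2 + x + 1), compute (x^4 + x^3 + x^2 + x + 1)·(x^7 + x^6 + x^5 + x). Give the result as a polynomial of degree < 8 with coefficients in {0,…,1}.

Multiply in F_2[x]: (x^4 + x^3 + x^2 + x + 1)·(x^7 + x^6 + x^5 + x) = x^11 + x^9 + x^8 + x^7 + x^4 + x^3 + x^2 + x.
Reduce using x^8 ≡ x^5 + x^4 + x^3 + x^2 + x + 1 (mod x^8 + x^5 + x^4 + x^3 + x^2 + x + 1).
Reduced: x^4 + x^3.

x^4 + x^3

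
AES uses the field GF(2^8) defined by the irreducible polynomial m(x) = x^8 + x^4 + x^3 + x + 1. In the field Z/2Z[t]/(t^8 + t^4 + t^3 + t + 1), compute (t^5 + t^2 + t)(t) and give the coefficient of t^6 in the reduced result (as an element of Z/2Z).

Multiply in Z/2Z[t]: (t^5 + t^2 + t)·(t) = t^6 + t^3 + t^2.
Reduced: t^6 + t^3 + t^2.

1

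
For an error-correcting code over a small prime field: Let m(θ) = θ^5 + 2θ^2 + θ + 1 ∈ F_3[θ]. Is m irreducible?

Check for roots in F_3: m(0) = 1; m(1) = 2; m(2) = 1.
No roots, so no linear factors.
Monic irreducibles of degree 2 over GF(3): θ^2 + 1, θ^2 + θ + 2, θ^2 + 2θ + 2.
None of them divide m (all give nonzero remainder).
No irreducible factor of degree ≤ 2 exists, so m is irreducible over GF(3).

Yes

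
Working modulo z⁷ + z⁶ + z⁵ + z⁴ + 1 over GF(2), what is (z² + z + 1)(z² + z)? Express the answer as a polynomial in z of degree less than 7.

Multiply in GF(2)[z]: (z² + z + 1)·(z² + z) = z⁴ + z.
Reduced: z⁴ + z.

z^4 + z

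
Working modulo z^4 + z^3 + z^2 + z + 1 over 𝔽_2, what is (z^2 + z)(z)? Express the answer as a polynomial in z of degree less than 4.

Multiply in 𝔽_2[z]: (z^2 + z)·(z) = z^3 + z^2.
Reduced: z^3 + z^2.

z^3 + z^2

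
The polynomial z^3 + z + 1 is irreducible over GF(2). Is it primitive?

Write f(z) = z^3 + z + 1.
|GF(2^3)^×| = 2^3 − 1 = 7. Prime factorization: 7 = 7.
f is primitive ⇔ z has order 7 in GF(2)[z]/(f), i.e. z^(7/q) ≠ 1 for each prime q | 7.
z^(1) mod f = z.
None equal 1, so z has full order 7; f is primitive.

Yes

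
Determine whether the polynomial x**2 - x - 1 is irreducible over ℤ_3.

Yes

Write P(x) = x**2 - x - 1.
Check for roots in ℤ_3: P(0) = 2; P(1) = 2; P(2) = 1.
No roots. A degree-2 polynomial over a field with no linear factor is irreducible.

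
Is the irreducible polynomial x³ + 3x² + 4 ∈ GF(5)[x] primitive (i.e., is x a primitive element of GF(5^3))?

No

Write f(x) = x³ + 3x² + 4.
|GF(5^3)^×| = 5^3 − 1 = 124. Prime factorization: 124 = 2^2·31.
f is primitive ⇔ x has order 124 in GF(5)[x]/(f), i.e. x^(124/q) ≠ 1 for each prime q | 124.
x^(62) mod f = 1
x^(4) mod f = 4x² + x + 2.
Since x^(62) = 1, the order of x divides 62 < 124; not primitive.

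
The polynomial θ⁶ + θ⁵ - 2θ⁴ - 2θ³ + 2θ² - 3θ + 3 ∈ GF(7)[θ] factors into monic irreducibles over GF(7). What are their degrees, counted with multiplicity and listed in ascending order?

1, 2, 3

Write f(θ) = θ⁶ + θ⁵ - 2θ⁴ - 2θ³ + 2θ² - 3θ + 3.
Linear factors from roots: (θ - 1).
Complete factorization: f(θ) = (θ - 1)·(θ² + 2θ + 2)·(θ³ - 2θ + 2).
Factor degrees with multiplicity: 1 + 2 + 3 = 6.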